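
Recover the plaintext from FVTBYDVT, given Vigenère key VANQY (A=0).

KVGLAIVG

Repeat the key across the ciphertext: VANQYVAN
F(5)−V(21): -16≡10 → K
V(21)−A(0): 21 → V
T(19)−N(13): 6 → G
B(1)−Q(16): -15≡11 → L
Y(24)−Y(24): 0 → A
D(3)−V(21): -18≡8 → I
V(21)−A(0): 21 → V
T(19)−N(13): 6 → G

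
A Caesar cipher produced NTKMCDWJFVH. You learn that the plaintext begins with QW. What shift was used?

From the crib: N(13)−Q(16)=-3≡23, so the shift is 23.

23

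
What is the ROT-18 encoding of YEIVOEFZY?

QWANGWXRQ

Y(24): 24+18=42≡16 → Q
E(4): 4+18=22 → W
I(8): 8+18=26≡0 → A
V(21): 21+18=39≡13 → N
O(14): 14+18=32≡6 → G
E(4): 4+18=22 → W
F(5): 5+18=23 → X
Z(25): 25+18=43≡17 → R
Y(24): 24+18=42≡16 → Q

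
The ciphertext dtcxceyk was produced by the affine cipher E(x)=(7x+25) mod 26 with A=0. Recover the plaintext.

The inverse of 7 mod 26 is 15, since 7·15=105≡1. Apply D(y)=15·(y−25) mod 26:
d(3): 15·(3−25)=-330≡8 → i
t(19): 15·(19−25)=-90≡14 → o
c(2): 15·(2−25)=-345≡19 → t
x(23): 15·(23−25)=-30≡22 → w
c(2): 15·(2−25)=-345≡19 → t
e(4): 15·(4−25)=-315≡23 → x
y(24): 15·(24−25)=-15≡11 → l
k(10): 15·(10−25)=-225≡9 → j

iotwtxlj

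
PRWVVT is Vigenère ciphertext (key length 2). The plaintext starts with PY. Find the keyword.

Subtract each crib letter from the matching ciphertext letter (mod 26):
P(15)−P(15)=0 → A
R(17)−Y(24)=-7≡19 → T

AT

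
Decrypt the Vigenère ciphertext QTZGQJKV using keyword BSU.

PBFFYPJD

Repeat the key across the ciphertext: BSUBSUBS
Q(16)−B(1): 15 → P
T(19)−S(18): 1 → B
Z(25)−U(20): 5 → F
G(6)−B(1): 5 → F
Q(16)−S(18): -2≡24 → Y
J(9)−U(20): -11≡15 → P
K(10)−B(1): 9 → J
V(21)−S(18): 3 → D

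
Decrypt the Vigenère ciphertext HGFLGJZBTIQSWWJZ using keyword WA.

Repeat the key across the ciphertext: WAWAWAWAWAWAWAWA
H(7)−W(22): -15≡11 → L
G(6)−A(0): 6 → G
F(5)−W(22): -17≡9 → J
L(11)−A(0): 11 → L
G(6)−W(22): -16≡10 → K
J(9)−A(0): 9 → J
Z(25)−W(22): 3 → D
B(1)−A(0): 1 → B
T(19)−W(22): -3≡23 → X
I(8)−A(0): 8 → I
Q(16)−W(22): -6≡20 → U
S(18)−A(0): 18 → S
W(22)−W(22): 0 → A
W(22)−A(0): 22 → W
J(9)−W(22): -13≡13 → N
Z(25)−A(0): 25 → Z

LGJLKJDBXIUSAWNZ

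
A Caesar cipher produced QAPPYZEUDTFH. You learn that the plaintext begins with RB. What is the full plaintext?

From the crib: Q(16)−R(17)=-1≡25, so the shift is 25.
Subtract 25 from each ciphertext letter:
Q(16): 16−25=-9≡17 → R
A(0): 0−25=-25≡1 → B
P(15): 15−25=-10≡16 → Q
P(15): 15−25=-10≡16 → Q
Y(24): 24−25=-1≡25 → Z
Z(25): 25−25=0 → A
E(4): 4−25=-21≡5 → F
U(20): 20−25=-5≡21 → V
D(3): 3−25=-22≡4 → E
T(19): 19−25=-6≡20 → U
F(5): 5−25=-20≡6 → G
H(7): 7−25=-18≡8 → I

RBQQZAFVEUGI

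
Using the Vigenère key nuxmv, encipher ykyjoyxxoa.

levvjlruav

Repeat the key across the message: nuxmvnuxmv
y(24)+n(13): 37≡11 → l
k(10)+u(20): 30≡4 → e
y(24)+x(23): 47≡21 → v
j(9)+m(12): 21 → v
o(14)+v(21): 35≡9 → j
y(24)+n(13): 37≡11 → l
x(23)+u(20): 43≡17 → r
x(23)+x(23): 46≡20 → u
o(14)+m(12): 26≡0 → a
a(0)+v(21): 21 → v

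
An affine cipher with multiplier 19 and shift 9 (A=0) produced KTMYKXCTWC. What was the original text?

The inverse of 19 mod 26 is 11, since 19·11=209≡1. Apply D(y)=11·(y−9) mod 26:
K(10): 11·(10−9)=11 → L
T(19): 11·(19−9)=110≡6 → G
M(12): 11·(12−9)=33≡7 → H
Y(24): 11·(24−9)=165≡9 → J
K(10): 11·(10−9)=11 → L
X(23): 11·(23−9)=154≡24 → Y
C(2): 11·(2−9)=-77≡1 → B
T(19): 11·(19−9)=110≡6 → G
W(22): 11·(22−9)=143≡13 → N
C(2): 11·(2−9)=-77≡1 → B

LGHJLYBGNB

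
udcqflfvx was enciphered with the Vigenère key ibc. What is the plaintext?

mcaiejxuv

Repeat the key across the ciphertext: ibcibcibc
u(20)−i(8): 12 → m
d(3)−b(1): 2 → c
c(2)−c(2): 0 → a
q(16)−i(8): 8 → i
f(5)−b(1): 4 → e
l(11)−c(2): 9 → j
f(5)−i(8): -3≡23 → x
v(21)−b(1): 20 → u
x(23)−c(2): 21 → v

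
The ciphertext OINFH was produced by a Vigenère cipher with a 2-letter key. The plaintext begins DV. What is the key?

Subtract each crib letter from the matching ciphertext letter (mod 26):
O(14)−D(3)=11 → L
I(8)−V(21)=-13≡13 → N

LN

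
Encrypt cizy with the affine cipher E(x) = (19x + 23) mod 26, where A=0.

jtel

c(2): 19·2+23=61≡9 → j
i(8): 19·8+23=175≡19 → t
z(25): 19·25+23=498≡4 → e
y(24): 19·24+23=479≡11 → l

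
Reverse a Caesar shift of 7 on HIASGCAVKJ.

ABTLZVTODC

H(7): 7−7=0 → A
I(8): 8−7=1 → B
A(0): 0−7=-7≡19 → T
S(18): 18−7=11 → L
G(6): 6−7=-1≡25 → Z
C(2): 2−7=-5≡21 → V
A(0): 0−7=-7≡19 → T
V(21): 21−7=14 → O
K(10): 10−7=3 → D
J(9): 9−7=2 → C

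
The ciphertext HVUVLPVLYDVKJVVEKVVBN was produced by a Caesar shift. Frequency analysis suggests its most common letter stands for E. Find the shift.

17

The most frequent ciphertext letter is V (appears 8 times).
V is position 21; E is position 4.
Shift = 17.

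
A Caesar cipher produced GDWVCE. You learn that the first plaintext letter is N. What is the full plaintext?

NKDCJL

From the crib: G(6)−N(13)=-7≡19, so the shift is 19.
Subtract 19 from each ciphertext letter:
G(6): 6−19=-13≡13 → N
D(3): 3−19=-16≡10 → K
W(22): 22−19=3 → D
V(21): 21−19=2 → C
C(2): 2−19=-17≡9 → J
E(4): 4−19=-15≡11 → L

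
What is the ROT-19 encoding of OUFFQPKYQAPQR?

O(14): 14+19=33≡7 → H
U(20): 20+19=39≡13 → N
F(5): 5+19=24 → Y
F(5): 5+19=24 → Y
Q(16): 16+19=35≡9 → J
P(15): 15+19=34≡8 → I
K(10): 10+19=29≡3 → D
Y(24): 24+19=43≡17 → R
Q(16): 16+19=35≡9 → J
A(0): 0+19=19 → T
P(15): 15+19=34≡8 → I
Q(16): 16+19=35≡9 → J
R(17): 17+19=36≡10 → K

HNYYJIDRJTIJK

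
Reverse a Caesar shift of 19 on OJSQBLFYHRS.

O(14): 14−19=-5≡21 → V
J(9): 9−19=-10≡16 → Q
S(18): 18−19=-1≡25 → Z
Q(16): 16−19=-3≡23 → X
B(1): 1−19=-18≡8 → I
L(11): 11−19=-8≡18 → S
F(5): 5−19=-14≡12 → M
Y(24): 24−19=5 → F
H(7): 7−19=-12≡14 → O
R(17): 17−19=-2≡24 → Y
S(18): 18−19=-1≡25 → Z

VQZXISMFOYZ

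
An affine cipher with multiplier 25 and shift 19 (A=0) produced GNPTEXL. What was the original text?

NGEAPWI

The inverse of 25 mod 26 is 25, since 25·25=625≡1. Apply D(y)=25·(y−19) mod 26:
G(6): 25·(6−19)=-325≡13 → N
N(13): 25·(13−19)=-150≡6 → G
P(15): 25·(15−19)=-100≡4 → E
T(19): 25·(19−19)=0 → A
E(4): 25·(4−19)=-375≡15 → P
X(23): 25·(23−19)=100≡22 → W
L(11): 25·(11−19)=-200≡8 → I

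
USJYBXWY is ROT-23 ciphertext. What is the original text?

XVMBEAZB

U(20): 20−23=-3≡23 → X
S(18): 18−23=-5≡21 → V
J(9): 9−23=-14≡12 → M
Y(24): 24−23=1 → B
B(1): 1−23=-22≡4 → E
X(23): 23−23=0 → A
W(22): 22−23=-1≡25 → Z
Y(24): 24−23=1 → B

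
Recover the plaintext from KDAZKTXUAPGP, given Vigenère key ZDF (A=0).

LAVAHOYRVQDK

Repeat the key across the ciphertext: ZDFZDFZDFZDF
K(10)−Z(25): -15≡11 → L
D(3)−D(3): 0 → A
A(0)−F(5): -5≡21 → V
Z(25)−Z(25): 0 → A
K(10)−D(3): 7 → H
T(19)−F(5): 14 → O
X(23)−Z(25): -2≡24 → Y
U(20)−D(3): 17 → R
A(0)−F(5): -5≡21 → V
P(15)−Z(25): -10≡16 → Q
G(6)−D(3): 3 → D
P(15)−F(5): 10 → K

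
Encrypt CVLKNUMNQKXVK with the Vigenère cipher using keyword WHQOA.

YCBYNQTDEKTCA

Repeat the key across the message: WHQOAWHQOAWHQ
C(2)+W(22): 24 → Y
V(21)+H(7): 28≡2 → C
L(11)+Q(16): 27≡1 → B
K(10)+O(14): 24 → Y
N(13)+A(0): 13 → N
U(20)+W(22): 42≡16 → Q
M(12)+H(7): 19 → T
N(13)+Q(16): 29≡3 → D
Q(16)+O(14): 30≡4 → E
K(10)+A(0): 10 → K
X(23)+W(22): 45≡19 → T
V(21)+H(7): 28≡2 → C
K(10)+Q(16): 26≡0 → A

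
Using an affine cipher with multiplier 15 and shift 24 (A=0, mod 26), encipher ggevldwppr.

g(6): 15·6+24=114≡10 → k
g(6): 15·6+24=114≡10 → k
e(4): 15·4+24=84≡6 → g
v(21): 15·21+24=339≡1 → b
l(11): 15·11+24=189≡7 → h
d(3): 15·3+24=69≡17 → r
w(22): 15·22+24=354≡16 → q
p(15): 15·15+24=249≡15 → p
p(15): 15·15+24=249≡15 → p
r(17): 15·17+24=279≡19 → t

kkgbhrqppt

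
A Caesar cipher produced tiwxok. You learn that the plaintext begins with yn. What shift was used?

From the crib: t(19)−y(24)=-5≡21, so the shift is 21.

21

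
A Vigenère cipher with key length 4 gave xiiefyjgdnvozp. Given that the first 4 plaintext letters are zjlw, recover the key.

yzxi

Subtract each crib letter from the matching ciphertext letter (mod 26):
x(23)−z(25)=-2≡24 → y
i(8)−j(9)=-1≡25 → z
i(8)−l(11)=-3≡23 → x
e(4)−w(22)=-18≡8 → i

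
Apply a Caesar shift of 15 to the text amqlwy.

a(0): 0+15=15 → p
m(12): 12+15=27≡1 → b
q(16): 16+15=31≡5 → f
l(11): 11+15=26≡0 → a
w(22): 22+15=37≡11 → l
y(24): 24+15=39≡13 → n

pbfaln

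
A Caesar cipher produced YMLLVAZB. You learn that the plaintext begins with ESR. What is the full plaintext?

ESRRBGFH

From the crib: Y(24)−E(4)=20, so the shift is 20.
Subtract 20 from each ciphertext letter:
Y(24): 24−20=4 → E
M(12): 12−20=-8≡18 → S
L(11): 11−20=-9≡17 → R
L(11): 11−20=-9≡17 → R
V(21): 21−20=1 → B
A(0): 0−20=-20≡6 → G
Z(25): 25−20=5 → F
B(1): 1−20=-19≡7 → H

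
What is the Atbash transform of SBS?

S(18) → H(7)
B(1) → Y(24)
S(18) → H(7)

HYH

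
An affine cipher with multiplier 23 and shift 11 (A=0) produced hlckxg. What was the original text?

The inverse of 23 mod 26 is 17, since 23·17=391≡1. Apply D(y)=17·(y−11) mod 26:
h(7): 17·(7−11)=-68≡10 → k
l(11): 17·(11−11)=0 → a
c(2): 17·(2−11)=-153≡3 → d
k(10): 17·(10−11)=-17≡9 → j
x(23): 17·(23−11)=204≡22 → w
g(6): 17·(6−11)=-85≡19 → t

kadjwt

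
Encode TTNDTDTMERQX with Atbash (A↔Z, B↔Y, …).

T(19) → G(6)
T(19) → G(6)
N(13) → M(12)
D(3) → W(22)
T(19) → G(6)
D(3) → W(22)
T(19) → G(6)
M(12) → N(13)
E(4) → V(21)
R(17) → I(8)
Q(16) → J(9)
X(23) → C(2)

GGMWGWGNVIJC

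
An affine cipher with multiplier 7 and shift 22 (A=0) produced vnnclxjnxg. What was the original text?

The inverse of 7 mod 26 is 15, since 7·15=105≡1. Apply D(y)=15·(y−22) mod 26:
v(21): 15·(21−22)=-15≡11 → l
n(13): 15·(13−22)=-135≡21 → v
n(13): 15·(13−22)=-135≡21 → v
c(2): 15·(2−22)=-300≡12 → m
l(11): 15·(11−22)=-165≡17 → r
x(23): 15·(23−22)=15 → p
j(9): 15·(9−22)=-195≡13 → n
n(13): 15·(13−22)=-135≡21 → v
x(23): 15·(23−22)=15 → p
g(6): 15·(6−22)=-240≡20 → u

lvvmrpnvpu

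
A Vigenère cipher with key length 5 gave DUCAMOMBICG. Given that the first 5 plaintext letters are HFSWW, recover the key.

WPKEQ

Subtract each crib letter from the matching ciphertext letter (mod 26):
D(3)−H(7)=-4≡22 → W
U(20)−F(5)=15 → P
C(2)−S(18)=-16≡10 → K
A(0)−W(22)=-22≡4 → E
M(12)−W(22)=-10≡16 → Q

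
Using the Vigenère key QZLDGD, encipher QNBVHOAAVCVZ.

GMMYNRQZGFBC

Repeat the key across the message: QZLDGDQZLDGD
Q(16)+Q(16): 32≡6 → G
N(13)+Z(25): 38≡12 → M
B(1)+L(11): 12 → M
V(21)+D(3): 24 → Y
H(7)+G(6): 13 → N
O(14)+D(3): 17 → R
A(0)+Q(16): 16 → Q
A(0)+Z(25): 25 → Z
V(21)+L(11): 32≡6 → G
C(2)+D(3): 5 → F
V(21)+G(6): 27≡1 → B
Z(25)+D(3): 28≡2 → C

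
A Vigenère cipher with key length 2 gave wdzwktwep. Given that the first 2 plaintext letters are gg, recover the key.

qx

Subtract each crib letter from the matching ciphertext letter (mod 26):
w(22)−g(6)=16 → q
d(3)−g(6)=-3≡23 → x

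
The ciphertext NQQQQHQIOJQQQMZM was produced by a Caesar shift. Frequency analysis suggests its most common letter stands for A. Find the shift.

The most frequent ciphertext letter is Q (appears 8 times).
Q is position 16; A is position 0.
Shift = 16.

16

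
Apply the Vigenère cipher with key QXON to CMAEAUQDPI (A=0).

Repeat the key across the message: QXONQXONQX
C(2)+Q(16): 18 → S
M(12)+X(23): 35≡9 → J
A(0)+O(14): 14 → O
E(4)+N(13): 17 → R
A(0)+Q(16): 16 → Q
U(20)+X(23): 43≡17 → R
Q(16)+O(14): 30≡4 → E
D(3)+N(13): 16 → Q
P(15)+Q(16): 31≡5 → F
I(8)+X(23): 31≡5 → F

SJORQREQFF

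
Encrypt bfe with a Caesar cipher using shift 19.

uyx

b(1): 1+19=20 → u
f(5): 5+19=24 → y
e(4): 4+19=23 → x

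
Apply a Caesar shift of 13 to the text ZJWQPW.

MWJDCJ

Z(25): 25+13=38≡12 → M
J(9): 9+13=22 → W
W(22): 22+13=35≡9 → J
Q(16): 16+13=29≡3 → D
P(15): 15+13=28≡2 → C
W(22): 22+13=35≡9 → J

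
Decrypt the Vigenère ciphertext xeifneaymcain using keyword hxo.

Repeat the key across the ciphertext: hxohxohxohxoh
x(23)−h(7): 16 → q
e(4)−x(23): -19≡7 → h
i(8)−o(14): -6≡20 → u
f(5)−h(7): -2≡24 → y
n(13)−x(23): -10≡16 → q
e(4)−o(14): -10≡16 → q
a(0)−h(7): -7≡19 → t
y(24)−x(23): 1 → b
m(12)−o(14): -2≡24 → y
c(2)−h(7): -5≡21 → v
a(0)−x(23): -23≡3 → d
i(8)−o(14): -6≡20 → u
n(13)−h(7): 6 → g

qhuyqqtbyvdug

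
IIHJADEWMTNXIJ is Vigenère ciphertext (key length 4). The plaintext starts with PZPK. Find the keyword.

Subtract each crib letter from the matching ciphertext letter (mod 26):
I(8)−P(15)=-7≡19 → T
I(8)−Z(25)=-17≡9 → J
H(7)−P(15)=-8≡18 → S
J(9)−K(10)=-1≡25 → Z

TJSZ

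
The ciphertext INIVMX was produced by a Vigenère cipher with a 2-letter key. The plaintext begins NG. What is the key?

VH

Subtract each crib letter from the matching ciphertext letter (mod 26):
I(8)−N(13)=-5≡21 → V
N(13)−G(6)=7 → H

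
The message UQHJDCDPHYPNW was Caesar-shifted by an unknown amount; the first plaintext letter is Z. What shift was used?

From the crib: U(20)−Z(25)=-5≡21, so the shift is 21.

21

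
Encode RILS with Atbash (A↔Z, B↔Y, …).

IROH

R(17) → I(8)
I(8) → R(17)
L(11) → O(14)
S(18) → H(7)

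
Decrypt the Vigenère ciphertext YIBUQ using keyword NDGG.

LFVOD

Repeat the key across the ciphertext: NDGGN
Y(24)−N(13): 11 → L
I(8)−D(3): 5 → F
B(1)−G(6): -5≡21 → V
U(20)−G(6): 14 → O
Q(16)−N(13): 3 → D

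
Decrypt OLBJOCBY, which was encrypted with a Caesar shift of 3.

LIYGLZYV

O(14): 14−3=11 → L
L(11): 11−3=8 → I
B(1): 1−3=-2≡24 → Y
J(9): 9−3=6 → G
O(14): 14−3=11 → L
C(2): 2−3=-1≡25 → Z
B(1): 1−3=-2≡24 → Y
Y(24): 24−3=21 → V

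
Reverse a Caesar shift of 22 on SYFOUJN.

S(18): 18−22=-4≡22 → W
Y(24): 24−22=2 → C
F(5): 5−22=-17≡9 → J
O(14): 14−22=-8≡18 → S
U(20): 20−22=-2≡24 → Y
J(9): 9−22=-13≡13 → N
N(13): 13−22=-9≡17 → R

WCJSYNR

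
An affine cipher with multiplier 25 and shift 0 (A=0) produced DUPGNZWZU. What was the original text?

The inverse of 25 mod 26 is 25, since 25·25=625≡1. Apply D(y)=25·(y−0) mod 26:
D(3): 25·(3−0)=75≡23 → X
U(20): 25·(20−0)=500≡6 → G
P(15): 25·(15−0)=375≡11 → L
G(6): 25·(6−0)=150≡20 → U
N(13): 25·(13−0)=325≡13 → N
Z(25): 25·(25−0)=625≡1 → B
W(22): 25·(22−0)=550≡4 → E
Z(25): 25·(25−0)=625≡1 → B
U(20): 25·(20−0)=500≡6 → G

XGLUNBEBG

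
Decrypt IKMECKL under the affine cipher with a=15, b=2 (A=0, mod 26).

The inverse of 15 mod 26 is 7, since 15·7=105≡1. Apply D(y)=7·(y−2) mod 26:
I(8): 7·(8−2)=42≡16 → Q
K(10): 7·(10−2)=56≡4 → E
M(12): 7·(12−2)=70≡18 → S
E(4): 7·(4−2)=14 → O
C(2): 7·(2−2)=0 → A
K(10): 7·(10−2)=56≡4 → E
L(11): 7·(11−2)=63≡11 → L

QESOAEL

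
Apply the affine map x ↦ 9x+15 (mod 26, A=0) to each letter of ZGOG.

GRLR

Z(25): 9·25+15=240≡6 → G
G(6): 9·6+15=69≡17 → R
O(14): 9·14+15=141≡11 → L
G(6): 9·6+15=69≡17 → R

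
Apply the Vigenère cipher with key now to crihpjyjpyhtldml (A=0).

pfeudflxllvpyriy

Repeat the key across the message: nownownownownown
c(2)+n(13): 15 → p
r(17)+o(14): 31≡5 → f
i(8)+w(22): 30≡4 → e
h(7)+n(13): 20 → u
p(15)+o(14): 29≡3 → d
j(9)+w(22): 31≡5 → f
y(24)+n(13): 37≡11 → l
j(9)+o(14): 23 → x
p(15)+w(22): 37≡11 → l
y(24)+n(13): 37≡11 → l
h(7)+o(14): 21 → v
t(19)+w(22): 41≡15 → p
l(11)+n(13): 24 → y
d(3)+o(14): 17 → r
m(12)+w(22): 34≡8 → i
l(11)+n(13): 24 → y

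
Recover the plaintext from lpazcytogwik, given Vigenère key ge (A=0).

fluvwunkascg

Repeat the key across the ciphertext: gegegegegege
l(11)−g(6): 5 → f
p(15)−e(4): 11 → l
a(0)−g(6): -6≡20 → u
z(25)−e(4): 21 → v
c(2)−g(6): -4≡22 → w
y(24)−e(4): 20 → u
t(19)−g(6): 13 → n
o(14)−e(4): 10 → k
g(6)−g(6): 0 → a
w(22)−e(4): 18 → s
i(8)−g(6): 2 → c
k(10)−e(4): 6 → g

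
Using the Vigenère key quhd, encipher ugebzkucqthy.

kalepebfgnob

Repeat the key across the message: quhdquhdquhd
u(20)+q(16): 36≡10 → k
g(6)+u(20): 26≡0 → a
e(4)+h(7): 11 → l
b(1)+d(3): 4 → e
z(25)+q(16): 41≡15 → p
k(10)+u(20): 30≡4 → e
u(20)+h(7): 27≡1 → b
c(2)+d(3): 5 → f
q(16)+q(16): 32≡6 → g
t(19)+u(20): 39≡13 → n
h(7)+h(7): 14 → o
y(24)+d(3): 27≡1 → b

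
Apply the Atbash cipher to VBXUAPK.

V(21) → E(4)
B(1) → Y(24)
X(23) → C(2)
U(20) → F(5)
A(0) → Z(25)
P(15) → K(10)
K(10) → P(15)

EYCFZKP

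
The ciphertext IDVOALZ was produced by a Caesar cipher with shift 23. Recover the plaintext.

LGYRDOC

I(8): 8−23=-15≡11 → L
D(3): 3−23=-20≡6 → G
V(21): 21−23=-2≡24 → Y
O(14): 14−23=-9≡17 → R
A(0): 0−23=-23≡3 → D
L(11): 11−23=-12≡14 → O
Z(25): 25−23=2 → C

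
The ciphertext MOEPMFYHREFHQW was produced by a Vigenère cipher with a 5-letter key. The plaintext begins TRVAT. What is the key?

TXJPT

Subtract each crib letter from the matching ciphertext letter (mod 26):
M(12)−T(19)=-7≡19 → T
O(14)−R(17)=-3≡23 → X
E(4)−V(21)=-17≡9 → J
P(15)−A(0)=15 → P
M(12)−T(19)=-7≡19 → T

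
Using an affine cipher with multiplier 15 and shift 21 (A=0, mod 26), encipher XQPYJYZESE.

X(23): 15·23+21=366≡2 → C
Q(16): 15·16+21=261≡1 → B
P(15): 15·15+21=246≡12 → M
Y(24): 15·24+21=381≡17 → R
J(9): 15·9+21=156≡0 → A
Y(24): 15·24+21=381≡17 → R
Z(25): 15·25+21=396≡6 → G
E(4): 15·4+21=81≡3 → D
S(18): 15·18+21=291≡5 → F
E(4): 15·4+21=81≡3 → D

CBMRARGDFD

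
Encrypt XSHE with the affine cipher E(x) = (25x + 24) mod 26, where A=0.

X(23): 25·23+24=599≡1 → B
S(18): 25·18+24=474≡6 → G
H(7): 25·7+24=199≡17 → R
E(4): 25·4+24=124≡20 → U

BGRU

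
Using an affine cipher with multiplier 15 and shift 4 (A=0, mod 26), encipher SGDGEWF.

OQXQMWB

S(18): 15·18+4=274≡14 → O
G(6): 15·6+4=94≡16 → Q
D(3): 15·3+4=49≡23 → X
G(6): 15·6+4=94≡16 → Q
E(4): 15·4+4=64≡12 → M
W(22): 15·22+4=334≡22 → W
F(5): 15·5+4=79≡1 → B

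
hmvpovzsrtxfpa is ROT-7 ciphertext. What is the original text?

afoihoslkmqyit

h(7): 7−7=0 → a
m(12): 12−7=5 → f
v(21): 21−7=14 → o
p(15): 15−7=8 → i
o(14): 14−7=7 → h
v(21): 21−7=14 → o
z(25): 25−7=18 → s
s(18): 18−7=11 → l
r(17): 17−7=10 → k
t(19): 19−7=12 → m
x(23): 23−7=16 → q
f(5): 5−7=-2≡24 → y
p(15): 15−7=8 → i
a(0): 0−7=-7≡19 → t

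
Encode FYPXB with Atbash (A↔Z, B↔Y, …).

F(5) → U(20)
Y(24) → B(1)
P(15) → K(10)
X(23) → C(2)
B(1) → Y(24)

UBKCY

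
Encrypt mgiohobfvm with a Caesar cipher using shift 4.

qkmslsfjzq

m(12): 12+4=16 → q
g(6): 6+4=10 → k
i(8): 8+4=12 → m
o(14): 14+4=18 → s
h(7): 7+4=11 → l
o(14): 14+4=18 → s
b(1): 1+4=5 → f
f(5): 5+4=9 → j
v(21): 21+4=25 → z
m(12): 12+4=16 → q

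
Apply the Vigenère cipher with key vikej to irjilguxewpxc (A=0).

dztmubchifkfm

Repeat the key across the message: vikejvikejvik
i(8)+v(21): 29≡3 → d
r(17)+i(8): 25 → z
j(9)+k(10): 19 → t
i(8)+e(4): 12 → m
l(11)+j(9): 20 → u
g(6)+v(21): 27≡1 → b
u(20)+i(8): 28≡2 → c
x(23)+k(10): 33≡7 → h
e(4)+e(4): 8 → i
w(22)+j(9): 31≡5 → f
p(15)+v(21): 36≡10 → k
x(23)+i(8): 31≡5 → f
c(2)+k(10): 12 → m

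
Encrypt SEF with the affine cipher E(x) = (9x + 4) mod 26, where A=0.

KOX

S(18): 9·18+4=166≡10 → K
E(4): 9·4+4=40≡14 → O
F(5): 9·5+4=49≡23 → X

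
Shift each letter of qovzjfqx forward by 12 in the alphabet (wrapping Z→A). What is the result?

cahlvrcj

q(16): 16+12=28≡2 → c
o(14): 14+12=26≡0 → a
v(21): 21+12=33≡7 → h
z(25): 25+12=37≡11 → l
j(9): 9+12=21 → v
f(5): 5+12=17 → r
q(16): 16+12=28≡2 → c
x(23): 23+12=35≡9 → j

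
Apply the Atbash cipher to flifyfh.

uorubus

f(5) → u(20)
l(11) → o(14)
i(8) → r(17)
f(5) → u(20)
y(24) → b(1)
f(5) → u(20)
h(7) → s(18)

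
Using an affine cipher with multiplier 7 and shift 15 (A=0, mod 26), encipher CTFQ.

DSYX

C(2): 7·2+15=29≡3 → D
T(19): 7·19+15=148≡18 → S
F(5): 7·5+15=50≡24 → Y
Q(16): 7·16+15=127≡23 → X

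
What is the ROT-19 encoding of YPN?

RIG

Y(24): 24+19=43≡17 → R
P(15): 15+19=34≡8 → I
N(13): 13+19=32≡6 → G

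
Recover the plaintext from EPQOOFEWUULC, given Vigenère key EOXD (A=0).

Repeat the key across the ciphertext: EOXDEOXDEOXD
E(4)−E(4): 0 → A
P(15)−O(14): 1 → B
Q(16)−X(23): -7≡19 → T
O(14)−D(3): 11 → L
O(14)−E(4): 10 → K
F(5)−O(14): -9≡17 → R
E(4)−X(23): -19≡7 → H
W(22)−D(3): 19 → T
U(20)−E(4): 16 → Q
U(20)−O(14): 6 → G
L(11)−X(23): -12≡14 → O
C(2)−D(3): -1≡25 → Z

ABTLKRHTQGOZ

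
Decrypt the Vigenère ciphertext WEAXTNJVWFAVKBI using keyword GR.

Repeat the key across the ciphertext: GRGRGRGRGRGRGRG
W(22)−G(6): 16 → Q
E(4)−R(17): -13≡13 → N
A(0)−G(6): -6≡20 → U
X(23)−R(17): 6 → G
T(19)−G(6): 13 → N
N(13)−R(17): -4≡22 → W
J(9)−G(6): 3 → D
V(21)−R(17): 4 → E
W(22)−G(6): 16 → Q
F(5)−R(17): -12≡14 → O
A(0)−G(6): -6≡20 → U
V(21)−R(17): 4 → E
K(10)−G(6): 4 → E
B(1)−R(17): -16≡10 → K
I(8)−G(6): 2 → C

QNUGNWDEQOUEEKC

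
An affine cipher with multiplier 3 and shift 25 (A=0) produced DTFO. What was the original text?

KYCF

The inverse of 3 mod 26 is 9, since 3·9=27≡1. Apply D(y)=9·(y−25) mod 26:
D(3): 9·(3−25)=-198≡10 → K
T(19): 9·(19−25)=-54≡24 → Y
F(5): 9·(5−25)=-180≡2 → C
O(14): 9·(14−25)=-99≡5 → F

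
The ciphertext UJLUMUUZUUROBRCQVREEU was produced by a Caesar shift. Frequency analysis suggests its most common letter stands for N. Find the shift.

The most frequent ciphertext letter is U (appears 7 times).
U is position 20; N is position 13.
Shift = 7.

7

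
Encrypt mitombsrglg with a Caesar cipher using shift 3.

m(12): 12+3=15 → p
i(8): 8+3=11 → l
t(19): 19+3=22 → w
o(14): 14+3=17 → r
m(12): 12+3=15 → p
b(1): 1+3=4 → e
s(18): 18+3=21 → v
r(17): 17+3=20 → u
g(6): 6+3=9 → j
l(11): 11+3=14 → o
g(6): 6+3=9 → j

plwrpevujoj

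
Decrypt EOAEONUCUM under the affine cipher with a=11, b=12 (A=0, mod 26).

EMGEMTWSWA

The inverse of 11 mod 26 is 19, since 11·19=209≡1. Apply D(y)=19·(y−12) mod 26:
E(4): 19·(4−12)=-152≡4 → E
O(14): 19·(14−12)=38≡12 → M
A(0): 19·(0−12)=-228≡6 → G
E(4): 19·(4−12)=-152≡4 → E
O(14): 19·(14−12)=38≡12 → M
N(13): 19·(13−12)=19 → T
U(20): 19·(20−12)=152≡22 → W
C(2): 19·(2−12)=-190≡18 → S
U(20): 19·(20−12)=152≡22 → W
M(12): 19·(12−12)=0 → A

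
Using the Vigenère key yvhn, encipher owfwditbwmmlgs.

Repeat the key across the message: yvhnyvhnyvhnyv
o(14)+y(24): 38≡12 → m
w(22)+v(21): 43≡17 → r
f(5)+h(7): 12 → m
w(22)+n(13): 35≡9 → j
d(3)+y(24): 27≡1 → b
i(8)+v(21): 29≡3 → d
t(19)+h(7): 26≡0 → a
b(1)+n(13): 14 → o
w(22)+y(24): 46≡20 → u
m(12)+v(21): 33≡7 → h
m(12)+h(7): 19 → t
l(11)+n(13): 24 → y
g(6)+y(24): 30≡4 → e
s(18)+v(21): 39≡13 → n

mrmjbdaouhtyen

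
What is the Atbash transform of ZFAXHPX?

AUZCSKC

Z(25) → A(0)
F(5) → U(20)
A(0) → Z(25)
X(23) → C(2)
H(7) → S(18)
P(15) → K(10)
X(23) → C(2)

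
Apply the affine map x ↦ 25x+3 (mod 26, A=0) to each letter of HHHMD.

WWWRA

H(7): 25·7+3=178≡22 → W
H(7): 25·7+3=178≡22 → W
H(7): 25·7+3=178≡22 → W
M(12): 25·12+3=303≡17 → R
D(3): 25·3+3=78≡0 → A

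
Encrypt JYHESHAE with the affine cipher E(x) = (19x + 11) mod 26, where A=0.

AZOJPOLJ

J(9): 19·9+11=182≡0 → A
Y(24): 19·24+11=467≡25 → Z
H(7): 19·7+11=144≡14 → O
E(4): 19·4+11=87≡9 → J
S(18): 19·18+11=353≡15 → P
H(7): 19·7+11=144≡14 → O
A(0): 19·0+11=11 → L
E(4): 19·4+11=87≡9 → J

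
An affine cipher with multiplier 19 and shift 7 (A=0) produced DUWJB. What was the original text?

INJWM

The inverse of 19 mod 26 is 11, since 19·11=209≡1. Apply D(y)=11·(y−7) mod 26:
D(3): 11·(3−7)=-44≡8 → I
U(20): 11·(20−7)=143≡13 → N
W(22): 11·(22−7)=165≡9 → J
J(9): 11·(9−7)=22 → W
B(1): 11·(1−7)=-66≡12 → M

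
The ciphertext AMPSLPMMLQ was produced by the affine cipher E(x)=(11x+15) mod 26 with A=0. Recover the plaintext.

BVAFCAVVCT

The inverse of 11 mod 26 is 19, since 11·19=209≡1. Apply D(y)=19·(y−15) mod 26:
A(0): 19·(0−15)=-285≡1 → B
M(12): 19·(12−15)=-57≡21 → V
P(15): 19·(15−15)=0 → A
S(18): 19·(18−15)=57≡5 → F
L(11): 19·(11−15)=-76≡2 → C
P(15): 19·(15−15)=0 → A
M(12): 19·(12−15)=-57≡21 → V
M(12): 19·(12−15)=-57≡21 → V
L(11): 19·(11−15)=-76≡2 → C
Q(16): 19·(16−15)=19 → T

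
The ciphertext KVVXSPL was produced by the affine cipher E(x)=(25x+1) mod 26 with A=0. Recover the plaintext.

The inverse of 25 mod 26 is 25, since 25·25=625≡1. Apply D(y)=25·(y−1) mod 26:
K(10): 25·(10−1)=225≡17 → R
V(21): 25·(21−1)=500≡6 → G
V(21): 25·(21−1)=500≡6 → G
X(23): 25·(23−1)=550≡4 → E
S(18): 25·(18−1)=425≡9 → J
P(15): 25·(15−1)=350≡12 → M
L(11): 25·(11−1)=250≡16 → Q

RGGEJMQ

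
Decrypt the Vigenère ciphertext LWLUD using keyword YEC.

Repeat the key across the ciphertext: YECYE
L(11)−Y(24): -13≡13 → N
W(22)−E(4): 18 → S
L(11)−C(2): 9 → J
U(20)−Y(24): -4≡22 → W
D(3)−E(4): -1≡25 → Z

NSJWZ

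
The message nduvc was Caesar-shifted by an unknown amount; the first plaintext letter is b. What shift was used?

12

From the crib: n(13)−b(1)=12, so the shift is 12.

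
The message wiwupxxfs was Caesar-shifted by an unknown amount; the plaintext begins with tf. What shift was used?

From the crib: w(22)−t(19)=3, so the shift is 3.

3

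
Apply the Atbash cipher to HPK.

H(7) → S(18)
P(15) → K(10)
K(10) → P(15)

SKP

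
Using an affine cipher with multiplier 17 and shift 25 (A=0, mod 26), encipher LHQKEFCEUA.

L(11): 17·11+25=212≡4 → E
H(7): 17·7+25=144≡14 → O
Q(16): 17·16+25=297≡11 → L
K(10): 17·10+25=195≡13 → N
E(4): 17·4+25=93≡15 → P
F(5): 17·5+25=110≡6 → G
C(2): 17·2+25=59≡7 → H
E(4): 17·4+25=93≡15 → P
U(20): 17·20+25=365≡1 → B
A(0): 17·0+25=25 → Z

EOLNPGHPBZ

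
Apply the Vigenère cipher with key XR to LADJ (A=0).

IRAA

Repeat the key across the message: XRXR
L(11)+X(23): 34≡8 → I
A(0)+R(17): 17 → R
D(3)+X(23): 26≡0 → A
J(9)+R(17): 26≡0 → A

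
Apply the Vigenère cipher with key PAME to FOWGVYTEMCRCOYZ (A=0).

UOIKKYFIBCDGDYL

Repeat the key across the message: PAMEPAMEPAMEPAM
F(5)+P(15): 20 → U
O(14)+A(0): 14 → O
W(22)+M(12): 34≡8 → I
G(6)+E(4): 10 → K
V(21)+P(15): 36≡10 → K
Y(24)+A(0): 24 → Y
T(19)+M(12): 31≡5 → F
E(4)+E(4): 8 → I
M(12)+P(15): 27≡1 → B
C(2)+A(0): 2 → C
R(17)+M(12): 29≡3 → D
C(2)+E(4): 6 → G
O(14)+P(15): 29≡3 → D
Y(24)+A(0): 24 → Y
Z(25)+M(12): 37≡11 → L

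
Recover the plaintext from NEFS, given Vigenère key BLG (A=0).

MTZR

Repeat the key across the ciphertext: BLGB
N(13)−B(1): 12 → M
E(4)−L(11): -7≡19 → T
F(5)−G(6): -1≡25 → Z
S(18)−B(1): 17 → R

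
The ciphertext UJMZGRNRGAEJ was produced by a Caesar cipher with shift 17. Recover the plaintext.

DSVIPAWAPJNS

U(20): 20−17=3 → D
J(9): 9−17=-8≡18 → S
M(12): 12−17=-5≡21 → V
Z(25): 25−17=8 → I
G(6): 6−17=-11≡15 → P
R(17): 17−17=0 → A
N(13): 13−17=-4≡22 → W
R(17): 17−17=0 → A
G(6): 6−17=-11≡15 → P
A(0): 0−17=-17≡9 → J
E(4): 4−17=-13≡13 → N
J(9): 9−17=-8≡18 → S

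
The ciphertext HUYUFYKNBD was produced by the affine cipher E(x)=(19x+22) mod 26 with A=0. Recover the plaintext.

REWEVWYFDZ

The inverse of 19 mod 26 is 11, since 19·11=209≡1. Apply D(y)=11·(y−22) mod 26:
H(7): 11·(7−22)=-165≡17 → R
U(20): 11·(20−22)=-22≡4 → E
Y(24): 11·(24−22)=22 → W
U(20): 11·(20−22)=-22≡4 → E
F(5): 11·(5−22)=-187≡21 → V
Y(24): 11·(24−22)=22 → W
K(10): 11·(10−22)=-132≡24 → Y
N(13): 11·(13−22)=-99≡5 → F
B(1): 11·(1−22)=-231≡3 → D
D(3): 11·(3−22)=-209≡25 → Z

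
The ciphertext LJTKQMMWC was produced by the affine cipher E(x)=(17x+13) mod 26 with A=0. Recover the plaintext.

GMIJRDDZH

The inverse of 17 mod 26 is 23, since 17·23=391≡1. Apply D(y)=23·(y−13) mod 26:
L(11): 23·(11−13)=-46≡6 → G
J(9): 23·(9−13)=-92≡12 → M
T(19): 23·(19−13)=138≡8 → I
K(10): 23·(10−13)=-69≡9 → J
Q(16): 23·(16−13)=69≡17 → R
M(12): 23·(12−13)=-23≡3 → D
M(12): 23·(12−13)=-23≡3 → D
W(22): 23·(22−13)=207≡25 → Z
C(2): 23·(2−13)=-253≡7 → H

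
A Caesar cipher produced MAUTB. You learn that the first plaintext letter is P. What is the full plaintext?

PDXWE

From the crib: M(12)−P(15)=-3≡23, so the shift is 23.
Subtract 23 from each ciphertext letter:
M(12): 12−23=-11≡15 → P
A(0): 0−23=-23≡3 → D
U(20): 20−23=-3≡23 → X
T(19): 19−23=-4≡22 → W
B(1): 1−23=-22≡4 → E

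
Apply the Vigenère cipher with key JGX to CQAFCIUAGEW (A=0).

LWXOIFDGDNC

Repeat the key across the message: JGXJGXJGXJG
C(2)+J(9): 11 → L
Q(16)+G(6): 22 → W
A(0)+X(23): 23 → X
F(5)+J(9): 14 → O
C(2)+G(6): 8 → I
I(8)+X(23): 31≡5 → F
U(20)+J(9): 29≡3 → D
A(0)+G(6): 6 → G
G(6)+X(23): 29≡3 → D
E(4)+J(9): 13 → N
W(22)+G(6): 28≡2 → C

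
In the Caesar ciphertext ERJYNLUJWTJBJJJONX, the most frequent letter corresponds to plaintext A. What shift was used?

9

The most frequent ciphertext letter is J (appears 6 times).
J is position 9; A is position 0.
Shift = 9.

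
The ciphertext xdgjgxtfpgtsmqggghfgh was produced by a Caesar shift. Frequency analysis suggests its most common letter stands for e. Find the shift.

The most frequent ciphertext letter is g (appears 7 times).
g is position 6; e is position 4.
Shift = 2.

2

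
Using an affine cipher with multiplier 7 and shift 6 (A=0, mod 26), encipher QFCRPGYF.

OPUVHWSP

Q(16): 7·16+6=118≡14 → O
F(5): 7·5+6=41≡15 → P
C(2): 7·2+6=20 → U
R(17): 7·17+6=125≡21 → V
P(15): 7·15+6=111≡7 → H
G(6): 7·6+6=48≡22 → W
Y(24): 7·24+6=174≡18 → S
F(5): 7·5+6=41≡15 → P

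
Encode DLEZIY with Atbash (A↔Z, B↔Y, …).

D(3) → W(22)
L(11) → O(14)
E(4) → V(21)
Z(25) → A(0)
I(8) → R(17)
Y(24) → B(1)

WOVARB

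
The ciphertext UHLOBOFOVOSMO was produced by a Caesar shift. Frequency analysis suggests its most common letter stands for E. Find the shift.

The most frequent ciphertext letter is O (appears 5 times).
O is position 14; E is position 4.
Shift = 10.

10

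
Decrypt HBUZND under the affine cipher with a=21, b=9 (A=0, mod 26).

The inverse of 21 mod 26 is 5, since 21·5=105≡1. Apply D(y)=5·(y−9) mod 26:
H(7): 5·(7−9)=-10≡16 → Q
B(1): 5·(1−9)=-40≡12 → M
U(20): 5·(20−9)=55≡3 → D
Z(25): 5·(25−9)=80≡2 → C
N(13): 5·(13−9)=20 → U
D(3): 5·(3−9)=-30≡22 → W

QMDCUW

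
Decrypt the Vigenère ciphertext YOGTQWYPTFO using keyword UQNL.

EYTIWGLEZPB

Repeat the key across the ciphertext: UQNLUQNLUQN
Y(24)−U(20): 4 → E
O(14)−Q(16): -2≡24 → Y
G(6)−N(13): -7≡19 → T
T(19)−L(11): 8 → I
Q(16)−U(20): -4≡22 → W
W(22)−Q(16): 6 → G
Y(24)−N(13): 11 → L
P(15)−L(11): 4 → E
T(19)−U(20): -1≡25 → Z
F(5)−Q(16): -11≡15 → P
O(14)−N(13): 1 → B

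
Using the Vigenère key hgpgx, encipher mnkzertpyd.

Repeat the key across the message: hgpgxhgpgx
m(12)+h(7): 19 → t
n(13)+g(6): 19 → t
k(10)+p(15): 25 → z
z(25)+g(6): 31≡5 → f
e(4)+x(23): 27≡1 → b
r(17)+h(7): 24 → y
t(19)+g(6): 25 → z
p(15)+p(15): 30≡4 → e
y(24)+g(6): 30≡4 → e
d(3)+x(23): 26≡0 → a

ttzfbyzeea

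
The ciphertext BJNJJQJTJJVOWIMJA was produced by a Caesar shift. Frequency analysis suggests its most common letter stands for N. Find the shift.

The most frequent ciphertext letter is J (appears 7 times).
J is position 9; N is position 13.
Shift = -4≡22.

22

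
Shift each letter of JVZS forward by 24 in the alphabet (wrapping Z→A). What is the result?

J(9): 9+24=33≡7 → H
V(21): 21+24=45≡19 → T
Z(25): 25+24=49≡23 → X
S(18): 18+24=42≡16 → Q

HTXQ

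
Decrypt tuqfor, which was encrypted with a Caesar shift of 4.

pqmbkn

t(19): 19−4=15 → p
u(20): 20−4=16 → q
q(16): 16−4=12 → m
f(5): 5−4=1 → b
o(14): 14−4=10 → k
r(17): 17−4=13 → n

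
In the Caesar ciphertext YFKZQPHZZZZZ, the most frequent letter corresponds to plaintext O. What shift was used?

11

The most frequent ciphertext letter is Z (appears 6 times).
Z is position 25; O is position 14.
Shift = 11.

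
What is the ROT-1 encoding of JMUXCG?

KNVYDH

J(9): 9+1=10 → K
M(12): 12+1=13 → N
U(20): 20+1=21 → V
X(23): 23+1=24 → Y
C(2): 2+1=3 → D
G(6): 6+1=7 → H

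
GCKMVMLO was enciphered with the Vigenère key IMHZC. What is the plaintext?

Repeat the key across the ciphertext: IMHZCIMH
G(6)−I(8): -2≡24 → Y
C(2)−M(12): -10≡16 → Q
K(10)−H(7): 3 → D
M(12)−Z(25): -13≡13 → N
V(21)−C(2): 19 → T
M(12)−I(8): 4 → E
L(11)−M(12): -1≡25 → Z
O(14)−H(7): 7 → H

YQDNTEZH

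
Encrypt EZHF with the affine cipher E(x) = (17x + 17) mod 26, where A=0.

E(4): 17·4+17=85≡7 → H
Z(25): 17·25+17=442≡0 → A
H(7): 17·7+17=136≡6 → G
F(5): 17·5+17=102≡24 → Y

HAGY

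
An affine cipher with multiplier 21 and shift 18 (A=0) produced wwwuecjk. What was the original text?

The inverse of 21 mod 26 is 5, since 21·5=105≡1. Apply D(y)=5·(y−18) mod 26:
w(22): 5·(22−18)=20 → u
w(22): 5·(22−18)=20 → u
w(22): 5·(22−18)=20 → u
u(20): 5·(20−18)=10 → k
e(4): 5·(4−18)=-70≡8 → i
c(2): 5·(2−18)=-80≡24 → y
j(9): 5·(9−18)=-45≡7 → h
k(10): 5·(10−18)=-40≡12 → m

uuukiyhm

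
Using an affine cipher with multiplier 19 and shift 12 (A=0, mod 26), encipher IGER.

I(8): 19·8+12=164≡8 → I
G(6): 19·6+12=126≡22 → W
E(4): 19·4+12=88≡10 → K
R(17): 19·17+12=335≡23 → X

IWKX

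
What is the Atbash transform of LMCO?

ONXL

L(11) → O(14)
M(12) → N(13)
C(2) → X(23)
O(14) → L(11)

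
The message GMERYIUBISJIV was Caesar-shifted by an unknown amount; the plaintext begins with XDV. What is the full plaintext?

XDVIPZLSZJAZM

From the crib: G(6)−X(23)=-17≡9, so the shift is 9.
Subtract 9 from each ciphertext letter:
G(6): 6−9=-3≡23 → X
M(12): 12−9=3 → D
E(4): 4−9=-5≡21 → V
R(17): 17−9=8 → I
Y(24): 24−9=15 → P
I(8): 8−9=-1≡25 → Z
U(20): 20−9=11 → L
B(1): 1−9=-8≡18 → S
I(8): 8−9=-1≡25 → Z
S(18): 18−9=9 → J
J(9): 9−9=0 → A
I(8): 8−9=-1≡25 → Z
V(21): 21−9=12 → M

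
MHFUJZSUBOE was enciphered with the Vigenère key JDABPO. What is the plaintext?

DEFTULJRBNP

Repeat the key across the ciphertext: JDABPOJDABP
M(12)−J(9): 3 → D
H(7)−D(3): 4 → E
F(5)−A(0): 5 → F
U(20)−B(1): 19 → T
J(9)−P(15): -6≡20 → U
Z(25)−O(14): 11 → L
S(18)−J(9): 9 → J
U(20)−D(3): 17 → R
B(1)−A(0): 1 → B
O(14)−B(1): 13 → N
E(4)−P(15): -11≡15 → P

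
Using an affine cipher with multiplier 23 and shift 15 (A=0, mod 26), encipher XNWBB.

YCBMM

X(23): 23·23+15=544≡24 → Y
N(13): 23·13+15=314≡2 → C
W(22): 23·22+15=521≡1 → B
B(1): 23·1+15=38≡12 → M
B(1): 23·1+15=38≡12 → M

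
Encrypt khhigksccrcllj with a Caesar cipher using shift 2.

mjjkimueetennl

k(10): 10+2=12 → m
h(7): 7+2=9 → j
h(7): 7+2=9 → j
i(8): 8+2=10 → k
g(6): 6+2=8 → i
k(10): 10+2=12 → m
s(18): 18+2=20 → u
c(2): 2+2=4 → e
c(2): 2+2=4 → e
r(17): 17+2=19 → t
c(2): 2+2=4 → e
l(11): 11+2=13 → n
l(11): 11+2=13 → n
j(9): 9+2=11 → l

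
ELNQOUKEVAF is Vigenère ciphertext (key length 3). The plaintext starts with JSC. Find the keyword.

VTL

Subtract each crib letter from the matching ciphertext letter (mod 26):
E(4)−J(9)=-5≡21 → V
L(11)−S(18)=-7≡19 → T
N(13)−C(2)=11 → L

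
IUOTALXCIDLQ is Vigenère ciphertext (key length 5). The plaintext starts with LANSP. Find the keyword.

Subtract each crib letter from the matching ciphertext letter (mod 26):
I(8)−L(11)=-3≡23 → X
U(20)−A(0)=20 → U
O(14)−N(13)=1 → B
T(19)−S(18)=1 → B
A(0)−P(15)=-15≡11 → L

XUBBL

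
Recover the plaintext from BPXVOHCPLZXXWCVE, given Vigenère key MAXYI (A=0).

Repeat the key across the ciphertext: MAXYIMAXYIMAXYIM
B(1)−M(12): -11≡15 → P
P(15)−A(0): 15 → P
X(23)−X(23): 0 → A
V(21)−Y(24): -3≡23 → X
O(14)−I(8): 6 → G
H(7)−M(12): -5≡21 → V
C(2)−A(0): 2 → C
P(15)−X(23): -8≡18 → S
L(11)−Y(24): -13≡13 → N
Z(25)−I(8): 17 → R
X(23)−M(12): 11 → L
X(23)−A(0): 23 → X
W(22)−X(23): -1≡25 → Z
C(2)−Y(24): -22≡4 → E
V(21)−I(8): 13 → N
E(4)−M(12): -8≡18 → S

PPAXGVCSNRLXZENS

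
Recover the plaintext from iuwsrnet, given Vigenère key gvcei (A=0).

Repeat the key across the ciphertext: gvceigvc
i(8)−g(6): 2 → c
u(20)−v(21): -1≡25 → z
w(22)−c(2): 20 → u
s(18)−e(4): 14 → o
r(17)−i(8): 9 → j
n(13)−g(6): 7 → h
e(4)−v(21): -17≡9 → j
t(19)−c(2): 17 → r

czuojhjr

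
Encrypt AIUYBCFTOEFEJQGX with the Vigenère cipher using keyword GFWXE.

GNQVFIKPLILJFNKD

Repeat the key across the message: GFWXEGFWXEGFWXEG
A(0)+G(6): 6 → G
I(8)+F(5): 13 → N
U(20)+W(22): 42≡16 → Q
Y(24)+X(23): 47≡21 → V
B(1)+E(4): 5 → F
C(2)+G(6): 8 → I
F(5)+F(5): 10 → K
T(19)+W(22): 41≡15 → P
O(14)+X(23): 37≡11 → L
E(4)+E(4): 8 → I
F(5)+G(6): 11 → L
E(4)+F(5): 9 → J
J(9)+W(22): 31≡5 → F
Q(16)+X(23): 39≡13 → N
G(6)+E(4): 10 → K
X(23)+G(6): 29≡3 → D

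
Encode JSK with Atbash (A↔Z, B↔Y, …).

QHP

J(9) → Q(16)
S(18) → H(7)
K(10) → P(15)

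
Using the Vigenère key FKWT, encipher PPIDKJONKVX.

UZEWPTKGPFT

Repeat the key across the message: FKWTFKWTFKW
P(15)+F(5): 20 → U
P(15)+K(10): 25 → Z
I(8)+W(22): 30≡4 → E
D(3)+T(19): 22 → W
K(10)+F(5): 15 → P
J(9)+K(10): 19 → T
O(14)+W(22): 36≡10 → K
N(13)+T(19): 32≡6 → G
K(10)+F(5): 15 → P
V(21)+K(10): 31≡5 → F
X(23)+W(22): 45≡19 → T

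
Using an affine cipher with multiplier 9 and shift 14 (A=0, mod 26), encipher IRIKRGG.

I(8): 9·8+14=86≡8 → I
R(17): 9·17+14=167≡11 → L
I(8): 9·8+14=86≡8 → I
K(10): 9·10+14=104≡0 → A
R(17): 9·17+14=167≡11 → L
G(6): 9·6+14=68≡16 → Q
G(6): 9·6+14=68≡16 → Q

ILIALQQ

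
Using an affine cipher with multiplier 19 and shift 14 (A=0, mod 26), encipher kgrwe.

k(10): 19·10+14=204≡22 → w
g(6): 19·6+14=128≡24 → y
r(17): 19·17+14=337≡25 → z
w(22): 19·22+14=432≡16 → q
e(4): 19·4+14=90≡12 → m

wyzqm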